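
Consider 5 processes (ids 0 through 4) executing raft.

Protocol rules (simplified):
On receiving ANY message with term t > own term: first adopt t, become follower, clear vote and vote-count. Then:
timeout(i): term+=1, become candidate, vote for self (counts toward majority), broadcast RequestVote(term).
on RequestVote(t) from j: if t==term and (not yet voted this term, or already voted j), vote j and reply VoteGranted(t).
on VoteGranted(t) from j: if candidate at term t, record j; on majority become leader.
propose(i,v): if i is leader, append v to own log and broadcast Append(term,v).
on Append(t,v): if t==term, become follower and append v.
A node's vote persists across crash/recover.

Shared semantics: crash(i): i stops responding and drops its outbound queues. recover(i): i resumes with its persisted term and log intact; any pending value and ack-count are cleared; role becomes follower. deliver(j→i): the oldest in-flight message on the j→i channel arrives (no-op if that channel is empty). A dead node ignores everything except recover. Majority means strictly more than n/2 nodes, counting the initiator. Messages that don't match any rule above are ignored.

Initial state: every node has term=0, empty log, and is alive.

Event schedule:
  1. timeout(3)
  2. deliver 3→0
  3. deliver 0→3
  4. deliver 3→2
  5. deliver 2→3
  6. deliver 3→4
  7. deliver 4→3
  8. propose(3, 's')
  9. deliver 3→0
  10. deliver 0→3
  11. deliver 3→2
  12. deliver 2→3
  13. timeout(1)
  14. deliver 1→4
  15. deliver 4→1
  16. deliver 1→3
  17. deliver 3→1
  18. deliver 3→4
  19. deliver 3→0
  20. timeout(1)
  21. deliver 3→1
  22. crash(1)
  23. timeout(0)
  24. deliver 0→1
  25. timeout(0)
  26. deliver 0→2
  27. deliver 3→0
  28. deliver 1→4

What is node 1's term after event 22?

after 1 — timeout(3): n3:cand/t1/[-]
after 2 — deliver 3→0: n0:foll/t1/[-]
after 3 — deliver 0→3: ·
after 4 — deliver 3→2: n2:foll/t1/[-]
after 5 — deliver 2→3: n3:lead/t1/[-]
after 6 — deliver 3→4: n4:foll/t1/[-]
after 7 — deliver 4→3: ·
after 8 — propose(3,'s'): n3:lead/t1/[s]
after 9 — deliver 3→0: n0:foll/t1/[s]
after 10 — deliver 0→3: ·
after 11 — deliver 3→2: n2:foll/t1/[s]
after 12 — deliver 2→3: ·
after 13 — timeout(1): n1:cand/t1/[-]
after 14 — deliver 1→4: ·
after 15 — deliver 4→1: ·
after 16 — deliver 1→3: ·
after 17 — deliver 3→1: ·
after 18 — deliver 3→4: n4:foll/t1/[s]
after 19 — deliver 3→0: ·
after 20 — timeout(1): n1:cand/t2/[-]
after 21 — deliver 3→1: ·
after 22 — crash(1): n1:✗cand/t2/[-]

2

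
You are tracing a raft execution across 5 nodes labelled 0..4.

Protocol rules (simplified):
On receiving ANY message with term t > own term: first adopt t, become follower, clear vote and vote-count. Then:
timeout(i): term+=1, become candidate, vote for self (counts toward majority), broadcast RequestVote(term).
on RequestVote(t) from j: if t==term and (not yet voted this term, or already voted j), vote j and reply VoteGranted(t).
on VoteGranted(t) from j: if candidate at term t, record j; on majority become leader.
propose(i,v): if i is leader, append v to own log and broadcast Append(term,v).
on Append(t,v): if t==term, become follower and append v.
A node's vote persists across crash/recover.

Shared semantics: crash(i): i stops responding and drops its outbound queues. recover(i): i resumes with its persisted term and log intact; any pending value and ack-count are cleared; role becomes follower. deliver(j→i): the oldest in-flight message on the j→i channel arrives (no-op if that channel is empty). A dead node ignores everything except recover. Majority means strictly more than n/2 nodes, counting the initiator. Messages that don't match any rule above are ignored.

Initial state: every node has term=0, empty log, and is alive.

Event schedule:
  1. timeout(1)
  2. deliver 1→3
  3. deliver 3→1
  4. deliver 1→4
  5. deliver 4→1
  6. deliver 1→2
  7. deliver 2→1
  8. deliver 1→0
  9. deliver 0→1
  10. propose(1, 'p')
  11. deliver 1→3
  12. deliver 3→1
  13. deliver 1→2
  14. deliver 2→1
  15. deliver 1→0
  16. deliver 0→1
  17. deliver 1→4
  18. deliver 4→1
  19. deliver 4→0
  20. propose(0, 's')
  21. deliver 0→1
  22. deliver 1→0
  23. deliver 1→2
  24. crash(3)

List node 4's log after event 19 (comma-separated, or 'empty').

p

1. timeout(1):  <1:cand t1 ->
2. deliver 1→3:  <3:foll t1 ->
3. deliver 3→1:  nop
4. deliver 1→4:  <4:foll t1 ->
5. deliver 4→1:  <1:lead t1 ->
6. deliver 1→2:  <2:foll t1 ->
7. deliver 2→1:  nop
8. deliver 1→0:  <0:foll t1 ->
9. deliver 0→1:  nop
10. propose(1,'p'):  <1:lead t1 p>
11. deliver 1→3:  <3:foll t1 p>
12. deliver 3→1:  nop
13. deliver 1→2:  <2:foll t1 p>
14. deliver 2→1:  nop
15. deliver 1→0:  <0:foll t1 p>
16. deliver 0→1:  nop
17. deliver 1→4:  <4:foll t1 p>
18. deliver 4→1:  nop
19. deliver 4→0:  nop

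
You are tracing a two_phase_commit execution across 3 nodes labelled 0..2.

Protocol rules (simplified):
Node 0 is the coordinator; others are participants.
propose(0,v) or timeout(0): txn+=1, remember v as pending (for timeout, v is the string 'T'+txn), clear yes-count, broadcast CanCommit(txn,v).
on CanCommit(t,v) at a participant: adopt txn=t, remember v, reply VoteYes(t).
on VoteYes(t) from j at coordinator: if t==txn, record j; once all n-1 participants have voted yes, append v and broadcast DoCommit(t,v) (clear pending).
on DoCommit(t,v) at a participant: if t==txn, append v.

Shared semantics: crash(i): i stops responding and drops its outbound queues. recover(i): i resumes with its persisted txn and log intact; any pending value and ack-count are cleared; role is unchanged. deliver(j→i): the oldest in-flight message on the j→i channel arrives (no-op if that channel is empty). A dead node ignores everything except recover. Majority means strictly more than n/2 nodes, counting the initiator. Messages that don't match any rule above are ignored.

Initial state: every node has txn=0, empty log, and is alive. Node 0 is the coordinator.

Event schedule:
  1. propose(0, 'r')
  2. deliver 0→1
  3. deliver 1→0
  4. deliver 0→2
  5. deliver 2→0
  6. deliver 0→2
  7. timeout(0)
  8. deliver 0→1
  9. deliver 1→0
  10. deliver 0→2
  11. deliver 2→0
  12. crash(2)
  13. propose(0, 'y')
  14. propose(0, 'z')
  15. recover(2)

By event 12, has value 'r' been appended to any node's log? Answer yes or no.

yes

after 1 — propose(0,'r'): n0:coor/t1/[-]
after 2 — deliver 0→1: n1:part/t1/[-]
after 3 — deliver 1→0: ·
after 4 — deliver 0→2: n2:part/t1/[-]
after 5 — deliver 2→0: n0:coor/t1/[r]
after 6 — deliver 0→2: n2:part/t1/[r]
after 7 — timeout(0): n0:coor/t2/[r]
after 8 — deliver 0→1: n1:part/t1/[r]
after 9 — deliver 1→0: ·
after 10 — deliver 0→2: n2:part/t2/[r]
after 11 — deliver 2→0: ·
after 12 — crash(2): n2:✗part/t2/[r]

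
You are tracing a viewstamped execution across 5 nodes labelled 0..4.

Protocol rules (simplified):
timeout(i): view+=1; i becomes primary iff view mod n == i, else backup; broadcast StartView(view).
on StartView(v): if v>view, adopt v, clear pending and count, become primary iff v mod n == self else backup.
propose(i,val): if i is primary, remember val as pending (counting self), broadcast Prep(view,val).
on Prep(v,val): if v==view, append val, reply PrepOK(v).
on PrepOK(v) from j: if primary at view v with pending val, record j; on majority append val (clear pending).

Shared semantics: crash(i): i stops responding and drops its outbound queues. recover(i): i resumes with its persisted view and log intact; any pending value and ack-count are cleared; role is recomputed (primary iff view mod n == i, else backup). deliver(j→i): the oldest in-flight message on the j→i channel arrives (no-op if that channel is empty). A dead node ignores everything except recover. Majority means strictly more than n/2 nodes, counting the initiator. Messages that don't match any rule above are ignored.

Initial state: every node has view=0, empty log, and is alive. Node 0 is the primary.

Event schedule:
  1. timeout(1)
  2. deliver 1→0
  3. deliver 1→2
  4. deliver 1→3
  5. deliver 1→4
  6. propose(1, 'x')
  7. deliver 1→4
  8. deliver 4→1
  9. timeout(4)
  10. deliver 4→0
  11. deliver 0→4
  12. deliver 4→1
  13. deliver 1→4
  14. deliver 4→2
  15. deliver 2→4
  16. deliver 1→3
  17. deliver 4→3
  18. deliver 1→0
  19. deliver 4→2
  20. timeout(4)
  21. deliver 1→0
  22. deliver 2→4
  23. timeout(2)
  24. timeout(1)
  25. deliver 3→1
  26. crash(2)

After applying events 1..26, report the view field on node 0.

2

after 1 — timeout(1): n1:prim/v1/[-]
after 2 — deliver 1→0: n0:back/v1/[-]
after 3 — deliver 1→2: n2:back/v1/[-]
after 4 — deliver 1→3: n3:back/v1/[-]
after 5 — deliver 1→4: n4:back/v1/[-]
after 6 — propose(1,'x'): ·
after 7 — deliver 1→4: n4:back/v1/[x]
after 8 — deliver 4→1: ·
after 9 — timeout(4): n4:back/v2/[x]
after 10 — deliver 4→0: n0:back/v2/[-]
after 11 — deliver 0→4: ·
after 12 — deliver 4→1: n1:back/v2/[-]
after 13 — deliver 1→4: ·
after 14 — deliver 4→2: n2:prim/v2/[-]
after 15 — deliver 2→4: ·
after 16 — deliver 1→3: n3:back/v1/[x]
after 17 — deliver 4→3: n3:back/v2/[x]
after 18 — deliver 1→0: ·
after 19 — deliver 4→2: ·
after 20 — timeout(4): n4:back/v3/[x]
after 21 — deliver 1→0: ·
after 22 — deliver 2→4: ·
after 23 — timeout(2): n2:back/v3/[-]
after 24 — timeout(1): n1:back/v3/[-]
after 25 — deliver 3→1: ·
after 26 — crash(2): n2:✗back/v3/[-]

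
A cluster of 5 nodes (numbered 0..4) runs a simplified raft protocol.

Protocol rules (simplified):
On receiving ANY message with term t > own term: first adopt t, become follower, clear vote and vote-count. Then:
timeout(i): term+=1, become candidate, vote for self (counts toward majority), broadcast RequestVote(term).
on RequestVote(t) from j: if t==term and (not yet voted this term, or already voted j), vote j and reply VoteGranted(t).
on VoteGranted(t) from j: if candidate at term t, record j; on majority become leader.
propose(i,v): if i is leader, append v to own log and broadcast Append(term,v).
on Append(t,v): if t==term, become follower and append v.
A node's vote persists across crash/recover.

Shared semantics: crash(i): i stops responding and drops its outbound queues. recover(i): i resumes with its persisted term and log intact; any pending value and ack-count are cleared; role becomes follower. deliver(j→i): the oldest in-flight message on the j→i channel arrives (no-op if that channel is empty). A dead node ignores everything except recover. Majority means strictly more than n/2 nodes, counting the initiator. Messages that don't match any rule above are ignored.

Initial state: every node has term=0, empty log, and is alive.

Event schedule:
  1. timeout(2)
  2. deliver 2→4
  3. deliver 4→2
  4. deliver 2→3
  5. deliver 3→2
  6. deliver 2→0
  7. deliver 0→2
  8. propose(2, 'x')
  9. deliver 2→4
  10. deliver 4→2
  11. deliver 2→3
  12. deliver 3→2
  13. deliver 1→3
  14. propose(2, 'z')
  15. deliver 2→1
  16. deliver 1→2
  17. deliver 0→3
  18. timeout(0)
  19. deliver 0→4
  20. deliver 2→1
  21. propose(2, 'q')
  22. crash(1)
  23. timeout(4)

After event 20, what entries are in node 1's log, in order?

x

[1] timeout(2) → N2(cand t1 [-])
[2] deliver 2→4 → N4(foll t1 [-])
[3] deliver 4→2 → ∅
[4] deliver 2→3 → N3(foll t1 [-])
[5] deliver 3→2 → N2(lead t1 [-])
[6] deliver 2→0 → N0(foll t1 [-])
[7] deliver 0→2 → ∅
[8] propose(2,'x') → N2(lead t1 [x])
[9] deliver 2→4 → N4(foll t1 [x])
[10] deliver 4→2 → ∅
[11] deliver 2→3 → N3(foll t1 [x])
[12] deliver 3→2 → ∅
[13] deliver 1→3 → ∅
[14] propose(2,'z') → N2(lead t1 [x,z])
[15] deliver 2→1 → N1(foll t1 [-])
[16] deliver 1→2 → ∅
[17] deliver 0→3 → ∅
[18] timeout(0) → N0(cand t2 [-])
[19] deliver 0→4 → N4(foll t2 [x])
[20] deliver 2→1 → N1(foll t1 [x])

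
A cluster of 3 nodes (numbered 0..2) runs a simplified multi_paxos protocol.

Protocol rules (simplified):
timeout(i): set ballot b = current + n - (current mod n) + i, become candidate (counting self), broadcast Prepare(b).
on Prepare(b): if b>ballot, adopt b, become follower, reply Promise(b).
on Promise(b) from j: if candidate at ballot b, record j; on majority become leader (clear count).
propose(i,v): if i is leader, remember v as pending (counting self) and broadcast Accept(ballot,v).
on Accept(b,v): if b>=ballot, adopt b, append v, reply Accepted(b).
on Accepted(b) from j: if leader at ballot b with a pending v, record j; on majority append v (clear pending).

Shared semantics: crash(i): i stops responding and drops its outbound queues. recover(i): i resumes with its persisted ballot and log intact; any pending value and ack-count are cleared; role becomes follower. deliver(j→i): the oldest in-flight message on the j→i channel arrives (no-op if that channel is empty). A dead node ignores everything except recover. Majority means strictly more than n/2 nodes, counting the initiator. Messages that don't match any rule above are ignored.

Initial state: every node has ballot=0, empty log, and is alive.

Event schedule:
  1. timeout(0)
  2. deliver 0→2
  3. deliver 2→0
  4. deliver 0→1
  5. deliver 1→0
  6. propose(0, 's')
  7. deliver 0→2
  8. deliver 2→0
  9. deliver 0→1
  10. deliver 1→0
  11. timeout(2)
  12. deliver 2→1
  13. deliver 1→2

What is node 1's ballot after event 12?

step 1 timeout(0): 0={cand,b=3,log=-}
step 2 deliver 0→2: 2={foll,b=3,log=-}
step 3 deliver 2→0: 0={lead,b=3,log=-}
step 4 deliver 0→1: 1={foll,b=3,log=-}
step 5 deliver 1→0: —
step 6 propose(0,'s'): —
step 7 deliver 0→2: 2={foll,b=3,log=s}
step 8 deliver 2→0: 0={lead,b=3,log=s}
step 9 deliver 0→1: 1={foll,b=3,log=s}
step 10 deliver 1→0: —
step 11 timeout(2): 2={cand,b=8,log=s}
step 12 deliver 2→1: 1={foll,b=8,log=s}

8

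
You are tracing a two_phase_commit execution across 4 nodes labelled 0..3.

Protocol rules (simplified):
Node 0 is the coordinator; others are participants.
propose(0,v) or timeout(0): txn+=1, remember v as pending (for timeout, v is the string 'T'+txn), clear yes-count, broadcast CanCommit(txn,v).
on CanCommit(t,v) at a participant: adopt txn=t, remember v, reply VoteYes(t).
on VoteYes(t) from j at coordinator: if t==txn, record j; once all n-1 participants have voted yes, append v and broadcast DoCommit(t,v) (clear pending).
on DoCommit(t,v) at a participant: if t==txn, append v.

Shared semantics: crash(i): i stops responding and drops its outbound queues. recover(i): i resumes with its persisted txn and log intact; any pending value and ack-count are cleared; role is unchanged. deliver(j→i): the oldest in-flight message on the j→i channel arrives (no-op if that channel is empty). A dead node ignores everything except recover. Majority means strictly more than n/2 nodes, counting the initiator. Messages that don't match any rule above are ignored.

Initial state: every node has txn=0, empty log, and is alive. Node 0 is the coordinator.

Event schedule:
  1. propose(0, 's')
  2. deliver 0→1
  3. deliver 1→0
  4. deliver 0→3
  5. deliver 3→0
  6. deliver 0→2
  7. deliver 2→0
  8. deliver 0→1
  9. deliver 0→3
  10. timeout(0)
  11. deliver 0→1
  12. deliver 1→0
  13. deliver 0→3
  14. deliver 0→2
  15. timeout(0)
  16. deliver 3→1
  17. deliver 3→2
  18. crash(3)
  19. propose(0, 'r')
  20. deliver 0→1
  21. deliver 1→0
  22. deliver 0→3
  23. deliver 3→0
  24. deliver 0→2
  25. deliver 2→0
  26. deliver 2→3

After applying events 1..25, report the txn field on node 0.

4

e1 propose(0,'s'): 0[coor,t=1,-]
e2 deliver 0→1: 1[part,t=1,-]
e3 deliver 1→0: ·
e4 deliver 0→3: 3[part,t=1,-]
e5 deliver 3→0: ·
e6 deliver 0→2: 2[part,t=1,-]
e7 deliver 2→0: 0[coor,t=1,s]
e8 deliver 0→1: 1[part,t=1,s]
e9 deliver 0→3: 3[part,t=1,s]
e10 timeout(0): 0[coor,t=2,s]
e11 deliver 0→1: 1[part,t=2,s]
e12 deliver 1→0: ·
e13 deliver 0→3: 3[part,t=2,s]
e14 deliver 0→2: 2[part,t=1,s]
e15 timeout(0): 0[coor,t=3,s]
e16 deliver 3→1: ·
e17 deliver 3→2: ·
e18 crash(3): 3[✗part,t=2,s]
e19 propose(0,'r'): 0[coor,t=4,s]
e20 deliver 0→1: 1[part,t=3,s]
e21 deliver 1→0: ·
e22 deliver 0→3: ·
e23 deliver 3→0: ·
e24 deliver 0→2: 2[part,t=2,s]
e25 deliver 2→0: ·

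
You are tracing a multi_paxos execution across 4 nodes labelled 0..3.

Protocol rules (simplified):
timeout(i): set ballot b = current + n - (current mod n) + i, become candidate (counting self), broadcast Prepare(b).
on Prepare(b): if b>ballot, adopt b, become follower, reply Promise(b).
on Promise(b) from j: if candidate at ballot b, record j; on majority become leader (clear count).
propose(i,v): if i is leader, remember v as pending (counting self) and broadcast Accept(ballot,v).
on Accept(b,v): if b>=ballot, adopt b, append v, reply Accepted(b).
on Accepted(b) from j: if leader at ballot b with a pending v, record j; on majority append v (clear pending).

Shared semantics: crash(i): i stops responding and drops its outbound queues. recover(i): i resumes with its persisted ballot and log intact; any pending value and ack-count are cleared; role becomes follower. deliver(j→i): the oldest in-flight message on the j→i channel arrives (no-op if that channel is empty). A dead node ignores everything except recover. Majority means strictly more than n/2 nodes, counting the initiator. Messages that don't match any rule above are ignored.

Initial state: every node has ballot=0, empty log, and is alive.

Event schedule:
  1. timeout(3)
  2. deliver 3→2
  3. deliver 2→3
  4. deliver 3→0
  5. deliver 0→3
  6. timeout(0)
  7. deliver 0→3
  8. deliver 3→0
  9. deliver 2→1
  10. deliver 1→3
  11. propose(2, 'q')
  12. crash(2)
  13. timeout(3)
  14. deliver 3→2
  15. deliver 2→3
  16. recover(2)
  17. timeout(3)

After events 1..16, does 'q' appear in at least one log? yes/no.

no

after 1 — timeout(3): n3:cand/b7/[-]
after 2 — deliver 3→2: n2:foll/b7/[-]
after 3 — deliver 2→3: ·
after 4 — deliver 3→0: n0:foll/b7/[-]
after 5 — deliver 0→3: n3:lead/b7/[-]
after 6 — timeout(0): n0:cand/b8/[-]
after 7 — deliver 0→3: n3:foll/b8/[-]
after 8 — deliver 3→0: ·
after 9 — deliver 2→1: ·
after 10 — deliver 1→3: ·
after 11 — propose(2,'q'): ·
after 12 — crash(2): n2:✗foll/b7/[-]
after 13 — timeout(3): n3:cand/b15/[-]
after 14 — deliver 3→2: ·
after 15 — deliver 2→3: ·
after 16 — recover(2): n2:foll/b7/[-]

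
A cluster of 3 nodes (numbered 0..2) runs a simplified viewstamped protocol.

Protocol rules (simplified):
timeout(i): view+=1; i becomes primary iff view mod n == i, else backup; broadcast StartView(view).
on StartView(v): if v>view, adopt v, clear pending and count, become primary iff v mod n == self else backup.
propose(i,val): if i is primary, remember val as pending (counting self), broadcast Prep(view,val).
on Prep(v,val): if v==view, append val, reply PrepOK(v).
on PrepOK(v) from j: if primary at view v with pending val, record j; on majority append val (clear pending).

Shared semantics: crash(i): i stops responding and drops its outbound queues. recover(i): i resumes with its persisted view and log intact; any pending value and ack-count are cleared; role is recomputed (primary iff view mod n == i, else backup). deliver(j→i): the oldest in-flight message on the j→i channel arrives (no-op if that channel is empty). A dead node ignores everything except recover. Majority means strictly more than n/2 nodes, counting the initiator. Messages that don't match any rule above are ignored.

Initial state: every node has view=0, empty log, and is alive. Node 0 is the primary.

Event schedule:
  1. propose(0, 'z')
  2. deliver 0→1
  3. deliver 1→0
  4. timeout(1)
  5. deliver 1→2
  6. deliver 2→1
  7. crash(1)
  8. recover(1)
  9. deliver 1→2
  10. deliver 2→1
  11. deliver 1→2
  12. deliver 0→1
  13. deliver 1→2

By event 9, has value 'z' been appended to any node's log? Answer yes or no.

after 1 — propose(0,'z'): ·
after 2 — deliver 0→1: n1:back/v0/[z]
after 3 — deliver 1→0: n0:prim/v0/[z]
after 4 — timeout(1): n1:prim/v1/[z]
after 5 — deliver 1→2: n2:back/v1/[-]
after 6 — deliver 2→1: ·
after 7 — crash(1): n1:✗prim/v1/[z]
after 8 — recover(1): n1:prim/v1/[z]
after 9 — deliver 1→2: ·

yes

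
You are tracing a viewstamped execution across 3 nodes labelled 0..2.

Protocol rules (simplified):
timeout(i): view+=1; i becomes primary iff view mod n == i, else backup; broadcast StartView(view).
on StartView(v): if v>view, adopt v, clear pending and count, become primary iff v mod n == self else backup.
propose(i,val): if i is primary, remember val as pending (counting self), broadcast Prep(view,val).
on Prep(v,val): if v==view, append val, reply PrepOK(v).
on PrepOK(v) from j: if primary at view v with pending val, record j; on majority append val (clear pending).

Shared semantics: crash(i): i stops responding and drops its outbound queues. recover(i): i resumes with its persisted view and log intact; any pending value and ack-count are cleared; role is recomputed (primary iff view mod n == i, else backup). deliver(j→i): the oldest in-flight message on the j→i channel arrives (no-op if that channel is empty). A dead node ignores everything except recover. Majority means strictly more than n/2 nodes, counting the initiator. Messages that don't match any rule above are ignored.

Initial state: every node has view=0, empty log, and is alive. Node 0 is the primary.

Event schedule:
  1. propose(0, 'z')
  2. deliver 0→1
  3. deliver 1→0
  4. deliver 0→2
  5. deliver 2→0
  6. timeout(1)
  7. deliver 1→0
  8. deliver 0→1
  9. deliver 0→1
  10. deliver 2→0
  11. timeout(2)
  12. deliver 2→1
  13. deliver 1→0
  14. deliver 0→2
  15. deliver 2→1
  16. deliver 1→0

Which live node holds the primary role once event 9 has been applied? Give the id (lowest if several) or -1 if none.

step 1 propose(0,'z'): —
step 2 deliver 0→1: 1={back,v=0,log=z}
step 3 deliver 1→0: 0={prim,v=0,log=z}
step 4 deliver 0→2: 2={back,v=0,log=z}
step 5 deliver 2→0: —
step 6 timeout(1): 1={prim,v=1,log=z}
step 7 deliver 1→0: 0={back,v=1,log=z}
step 8 deliver 0→1: —
step 9 deliver 0→1: —

1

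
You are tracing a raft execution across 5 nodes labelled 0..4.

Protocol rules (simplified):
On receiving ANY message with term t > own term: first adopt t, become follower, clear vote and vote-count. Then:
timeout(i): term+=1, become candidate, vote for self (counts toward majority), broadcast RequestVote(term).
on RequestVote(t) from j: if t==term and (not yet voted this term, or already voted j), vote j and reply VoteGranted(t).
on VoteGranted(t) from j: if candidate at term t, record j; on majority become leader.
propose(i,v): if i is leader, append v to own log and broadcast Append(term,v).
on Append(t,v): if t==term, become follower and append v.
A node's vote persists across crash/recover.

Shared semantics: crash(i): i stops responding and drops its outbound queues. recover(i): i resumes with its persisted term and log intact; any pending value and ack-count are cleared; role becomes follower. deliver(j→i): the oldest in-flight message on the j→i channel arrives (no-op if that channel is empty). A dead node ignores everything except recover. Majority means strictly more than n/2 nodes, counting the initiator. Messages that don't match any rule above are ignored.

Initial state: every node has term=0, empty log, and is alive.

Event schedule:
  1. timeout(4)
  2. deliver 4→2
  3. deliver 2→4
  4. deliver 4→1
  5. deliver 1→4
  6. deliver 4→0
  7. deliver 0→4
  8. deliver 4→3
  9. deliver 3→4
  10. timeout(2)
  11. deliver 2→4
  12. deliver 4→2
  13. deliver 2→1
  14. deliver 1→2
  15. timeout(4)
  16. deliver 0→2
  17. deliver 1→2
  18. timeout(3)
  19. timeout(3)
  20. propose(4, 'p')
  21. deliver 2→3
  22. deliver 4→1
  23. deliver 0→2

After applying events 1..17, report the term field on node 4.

3

e1 timeout(4): 4[cand,t=1,-]
e2 deliver 4→2: 2[foll,t=1,-]
e3 deliver 2→4: ·
e4 deliver 4→1: 1[foll,t=1,-]
e5 deliver 1→4: 4[lead,t=1,-]
e6 deliver 4→0: 0[foll,t=1,-]
e7 deliver 0→4: ·
e8 deliver 4→3: 3[foll,t=1,-]
e9 deliver 3→4: ·
e10 timeout(2): 2[cand,t=2,-]
e11 deliver 2→4: 4[foll,t=2,-]
e12 deliver 4→2: ·
e13 deliver 2→1: 1[foll,t=2,-]
e14 deliver 1→2: 2[lead,t=2,-]
e15 timeout(4): 4[cand,t=3,-]
e16 deliver 0→2: ·
e17 deliver 1→2: ·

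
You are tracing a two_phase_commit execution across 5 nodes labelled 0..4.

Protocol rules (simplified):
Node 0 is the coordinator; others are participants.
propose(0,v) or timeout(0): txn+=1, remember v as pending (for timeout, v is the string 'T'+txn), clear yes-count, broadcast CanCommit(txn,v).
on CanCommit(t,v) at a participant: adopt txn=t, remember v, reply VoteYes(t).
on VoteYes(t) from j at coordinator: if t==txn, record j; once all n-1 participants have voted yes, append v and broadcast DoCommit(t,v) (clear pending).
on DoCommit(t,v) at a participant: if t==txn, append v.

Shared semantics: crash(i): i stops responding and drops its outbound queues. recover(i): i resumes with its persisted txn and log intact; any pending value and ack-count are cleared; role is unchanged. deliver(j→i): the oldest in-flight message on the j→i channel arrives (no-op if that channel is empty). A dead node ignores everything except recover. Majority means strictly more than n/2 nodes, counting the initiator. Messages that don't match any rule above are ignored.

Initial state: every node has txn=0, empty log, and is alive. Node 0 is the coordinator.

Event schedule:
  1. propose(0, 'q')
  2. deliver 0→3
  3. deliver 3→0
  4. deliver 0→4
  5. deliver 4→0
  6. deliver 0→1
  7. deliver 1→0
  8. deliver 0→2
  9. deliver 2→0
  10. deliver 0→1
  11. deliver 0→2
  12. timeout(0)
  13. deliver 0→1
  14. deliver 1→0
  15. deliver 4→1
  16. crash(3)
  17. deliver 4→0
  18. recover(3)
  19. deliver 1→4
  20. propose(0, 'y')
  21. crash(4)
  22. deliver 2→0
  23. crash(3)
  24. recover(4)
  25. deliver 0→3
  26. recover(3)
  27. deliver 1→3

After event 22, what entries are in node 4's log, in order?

step 1 propose(0,'q'): 0={coor,t=1,log=-}
step 2 deliver 0→3: 3={part,t=1,log=-}
step 3 deliver 3→0: —
step 4 deliver 0→4: 4={part,t=1,log=-}
step 5 deliver 4→0: —
step 6 deliver 0→1: 1={part,t=1,log=-}
step 7 deliver 1→0: —
step 8 deliver 0→2: 2={part,t=1,log=-}
step 9 deliver 2→0: 0={coor,t=1,log=q}
step 10 deliver 0→1: 1={part,t=1,log=q}
step 11 deliver 0→2: 2={part,t=1,log=q}
step 12 timeout(0): 0={coor,t=2,log=q}
step 13 deliver 0→1: 1={part,t=2,log=q}
step 14 deliver 1→0: —
step 15 deliver 4→1: —
step 16 crash(3): 3={✗part,t=1,log=-}
step 17 deliver 4→0: —
step 18 recover(3): 3={part,t=1,log=-}
step 19 deliver 1→4: —
step 20 propose(0,'y'): 0={coor,t=3,log=q}
step 21 crash(4): 4={✗part,t=1,log=-}
step 22 deliver 2→0: —

empty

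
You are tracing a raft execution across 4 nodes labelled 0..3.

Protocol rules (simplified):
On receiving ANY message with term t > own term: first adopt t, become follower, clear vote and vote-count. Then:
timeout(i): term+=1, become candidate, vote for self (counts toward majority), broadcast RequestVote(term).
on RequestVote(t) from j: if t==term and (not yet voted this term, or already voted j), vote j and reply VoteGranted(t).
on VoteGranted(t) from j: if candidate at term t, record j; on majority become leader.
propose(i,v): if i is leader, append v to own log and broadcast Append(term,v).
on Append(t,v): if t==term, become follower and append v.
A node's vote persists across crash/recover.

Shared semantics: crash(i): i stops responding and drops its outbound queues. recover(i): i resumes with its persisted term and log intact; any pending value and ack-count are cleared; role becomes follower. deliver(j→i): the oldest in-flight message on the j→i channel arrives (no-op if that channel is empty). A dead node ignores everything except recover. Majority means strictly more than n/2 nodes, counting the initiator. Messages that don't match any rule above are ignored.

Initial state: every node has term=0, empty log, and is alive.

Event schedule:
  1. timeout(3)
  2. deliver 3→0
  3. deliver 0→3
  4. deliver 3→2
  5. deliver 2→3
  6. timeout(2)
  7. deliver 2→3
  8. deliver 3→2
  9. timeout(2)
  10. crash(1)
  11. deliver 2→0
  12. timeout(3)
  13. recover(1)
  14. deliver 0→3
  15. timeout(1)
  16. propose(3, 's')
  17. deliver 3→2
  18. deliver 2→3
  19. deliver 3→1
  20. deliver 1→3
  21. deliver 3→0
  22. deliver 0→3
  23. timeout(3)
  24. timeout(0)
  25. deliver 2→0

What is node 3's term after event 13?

[1] timeout(3) → N3(cand t1 [-])
[2] deliver 3→0 → N0(foll t1 [-])
[3] deliver 0→3 → ∅
[4] deliver 3→2 → N2(foll t1 [-])
[5] deliver 2→3 → N3(lead t1 [-])
[6] timeout(2) → N2(cand t2 [-])
[7] deliver 2→3 → N3(foll t2 [-])
[8] deliver 3→2 → ∅
[9] timeout(2) → N2(cand t3 [-])
[10] crash(1) → N1(✗foll t0 [-])
[11] deliver 2→0 → N0(foll t2 [-])
[12] timeout(3) → N3(cand t3 [-])
[13] recover(1) → N1(foll t0 [-])

3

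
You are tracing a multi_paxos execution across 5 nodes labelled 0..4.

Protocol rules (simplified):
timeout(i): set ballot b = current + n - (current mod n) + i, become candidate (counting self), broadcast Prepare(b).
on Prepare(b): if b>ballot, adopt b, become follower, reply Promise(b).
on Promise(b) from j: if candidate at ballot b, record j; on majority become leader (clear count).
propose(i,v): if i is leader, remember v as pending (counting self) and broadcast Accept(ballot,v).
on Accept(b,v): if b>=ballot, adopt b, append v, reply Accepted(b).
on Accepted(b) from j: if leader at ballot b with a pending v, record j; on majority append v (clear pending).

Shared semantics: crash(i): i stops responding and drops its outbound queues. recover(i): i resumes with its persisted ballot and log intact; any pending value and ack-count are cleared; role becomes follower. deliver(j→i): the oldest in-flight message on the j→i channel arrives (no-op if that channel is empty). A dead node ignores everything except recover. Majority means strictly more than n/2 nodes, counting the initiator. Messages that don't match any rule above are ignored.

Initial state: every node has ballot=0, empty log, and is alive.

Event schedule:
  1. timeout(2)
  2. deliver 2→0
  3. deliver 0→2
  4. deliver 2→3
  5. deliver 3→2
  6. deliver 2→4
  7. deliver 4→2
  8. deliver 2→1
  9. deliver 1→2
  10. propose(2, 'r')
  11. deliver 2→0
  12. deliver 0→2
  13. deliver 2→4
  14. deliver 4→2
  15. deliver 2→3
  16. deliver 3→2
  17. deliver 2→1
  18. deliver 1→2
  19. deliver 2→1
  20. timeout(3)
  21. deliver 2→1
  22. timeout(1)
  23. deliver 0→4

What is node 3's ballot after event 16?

after 1 — timeout(2): n2:cand/b7/[-]
after 2 — deliver 2→0: n0:foll/b7/[-]
after 3 — deliver 0→2: ·
after 4 — deliver 2→3: n3:foll/b7/[-]
after 5 — deliver 3→2: n2:lead/b7/[-]
after 6 — deliver 2→4: n4:foll/b7/[-]
after 7 — deliver 4→2: ·
after 8 — deliver 2→1: n1:foll/b7/[-]
after 9 — deliver 1→2: ·
after 10 — propose(2,'r'): ·
after 11 — deliver 2→0: n0:foll/b7/[r]
after 12 — deliver 0→2: ·
after 13 — deliver 2→4: n4:foll/b7/[r]
after 14 — deliver 4→2: n2:lead/b7/[r]
after 15 — deliver 2→3: n3:foll/b7/[r]
after 16 — deliver 3→2: ·

7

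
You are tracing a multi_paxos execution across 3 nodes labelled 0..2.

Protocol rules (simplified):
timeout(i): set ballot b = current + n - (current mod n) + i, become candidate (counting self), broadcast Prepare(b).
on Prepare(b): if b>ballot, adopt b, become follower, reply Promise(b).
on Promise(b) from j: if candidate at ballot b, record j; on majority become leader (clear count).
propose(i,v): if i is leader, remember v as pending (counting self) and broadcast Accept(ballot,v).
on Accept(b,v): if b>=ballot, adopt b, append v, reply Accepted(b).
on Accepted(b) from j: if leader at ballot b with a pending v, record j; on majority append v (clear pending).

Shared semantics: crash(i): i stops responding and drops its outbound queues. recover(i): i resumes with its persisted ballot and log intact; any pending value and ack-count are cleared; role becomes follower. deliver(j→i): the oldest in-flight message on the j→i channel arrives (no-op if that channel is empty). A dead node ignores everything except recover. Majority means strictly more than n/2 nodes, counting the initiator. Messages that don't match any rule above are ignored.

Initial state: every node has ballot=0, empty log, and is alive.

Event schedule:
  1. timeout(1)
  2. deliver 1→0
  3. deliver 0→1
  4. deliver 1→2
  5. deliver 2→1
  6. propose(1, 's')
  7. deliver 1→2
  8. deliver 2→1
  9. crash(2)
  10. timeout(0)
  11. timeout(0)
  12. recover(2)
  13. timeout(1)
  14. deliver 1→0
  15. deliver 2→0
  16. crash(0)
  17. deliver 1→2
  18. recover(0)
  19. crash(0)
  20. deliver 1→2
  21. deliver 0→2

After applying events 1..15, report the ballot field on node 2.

4

step 1 timeout(1): 1={cand,b=4,log=-}
step 2 deliver 1→0: 0={foll,b=4,log=-}
step 3 deliver 0→1: 1={lead,b=4,log=-}
step 4 deliver 1→2: 2={foll,b=4,log=-}
step 5 deliver 2→1: —
step 6 propose(1,'s'): —
step 7 deliver 1→2: 2={foll,b=4,log=s}
step 8 deliver 2→1: 1={lead,b=4,log=s}
step 9 crash(2): 2={✗foll,b=4,log=s}
step 10 timeout(0): 0={cand,b=6,log=-}
step 11 timeout(0): 0={cand,b=9,log=-}
step 12 recover(2): 2={foll,b=4,log=s}
step 13 timeout(1): 1={cand,b=7,log=s}
step 14 deliver 1→0: —
step 15 deliver 2→0: —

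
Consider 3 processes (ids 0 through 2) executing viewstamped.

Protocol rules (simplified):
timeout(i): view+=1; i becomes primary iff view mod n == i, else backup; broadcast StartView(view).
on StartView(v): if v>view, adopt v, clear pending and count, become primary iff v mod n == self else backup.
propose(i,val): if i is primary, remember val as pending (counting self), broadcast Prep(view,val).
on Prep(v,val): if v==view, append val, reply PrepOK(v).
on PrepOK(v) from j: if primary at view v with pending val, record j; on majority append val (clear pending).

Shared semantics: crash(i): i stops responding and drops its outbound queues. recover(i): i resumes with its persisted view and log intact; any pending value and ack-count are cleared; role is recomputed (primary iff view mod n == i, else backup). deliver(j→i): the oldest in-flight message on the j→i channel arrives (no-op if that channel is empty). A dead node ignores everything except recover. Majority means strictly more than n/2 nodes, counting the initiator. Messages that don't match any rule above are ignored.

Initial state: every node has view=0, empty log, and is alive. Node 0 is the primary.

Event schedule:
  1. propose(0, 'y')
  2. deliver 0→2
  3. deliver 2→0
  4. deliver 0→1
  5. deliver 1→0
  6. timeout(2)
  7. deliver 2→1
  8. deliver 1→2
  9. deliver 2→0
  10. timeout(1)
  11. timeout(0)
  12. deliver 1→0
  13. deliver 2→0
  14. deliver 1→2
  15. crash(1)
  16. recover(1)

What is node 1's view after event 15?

2

step 1 propose(0,'y'): —
step 2 deliver 0→2: 2={back,v=0,log=y}
step 3 deliver 2→0: 0={prim,v=0,log=y}
step 4 deliver 0→1: 1={back,v=0,log=y}
step 5 deliver 1→0: —
step 6 timeout(2): 2={back,v=1,log=y}
step 7 deliver 2→1: 1={prim,v=1,log=y}
step 8 deliver 1→2: —
step 9 deliver 2→0: 0={back,v=1,log=y}
step 10 timeout(1): 1={back,v=2,log=y}
step 11 timeout(0): 0={back,v=2,log=y}
step 12 deliver 1→0: —
step 13 deliver 2→0: —
step 14 deliver 1→2: 2={prim,v=2,log=y}
step 15 crash(1): 1={✗back,v=2,log=y}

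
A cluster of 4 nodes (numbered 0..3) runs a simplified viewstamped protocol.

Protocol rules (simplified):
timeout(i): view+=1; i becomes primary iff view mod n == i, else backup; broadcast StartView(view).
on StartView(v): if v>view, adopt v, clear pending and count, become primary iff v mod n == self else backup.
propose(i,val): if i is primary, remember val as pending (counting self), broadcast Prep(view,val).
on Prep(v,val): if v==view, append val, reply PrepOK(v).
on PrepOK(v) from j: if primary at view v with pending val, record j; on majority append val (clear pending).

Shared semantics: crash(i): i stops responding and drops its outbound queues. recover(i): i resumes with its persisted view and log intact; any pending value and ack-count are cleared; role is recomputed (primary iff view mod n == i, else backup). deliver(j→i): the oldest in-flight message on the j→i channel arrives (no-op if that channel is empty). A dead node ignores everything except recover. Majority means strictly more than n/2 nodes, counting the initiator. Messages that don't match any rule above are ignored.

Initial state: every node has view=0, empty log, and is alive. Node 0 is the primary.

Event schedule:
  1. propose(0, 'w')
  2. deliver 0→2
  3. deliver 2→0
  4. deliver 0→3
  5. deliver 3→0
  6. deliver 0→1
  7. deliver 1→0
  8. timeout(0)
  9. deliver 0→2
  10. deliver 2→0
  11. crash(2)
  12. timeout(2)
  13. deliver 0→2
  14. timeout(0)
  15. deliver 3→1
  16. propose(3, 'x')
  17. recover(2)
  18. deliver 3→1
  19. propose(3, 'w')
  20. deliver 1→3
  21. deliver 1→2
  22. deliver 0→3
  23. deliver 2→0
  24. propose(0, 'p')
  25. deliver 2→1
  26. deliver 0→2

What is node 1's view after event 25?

0

[1] propose(0,'w') → ∅
[2] deliver 0→2 → N2(back v0 [w])
[3] deliver 2→0 → ∅
[4] deliver 0→3 → N3(back v0 [w])
[5] deliver 3→0 → N0(prim v0 [w])
[6] deliver 0→1 → N1(back v0 [w])
[7] deliver 1→0 → ∅
[8] timeout(0) → N0(back v1 [w])
[9] deliver 0→2 → N2(back v1 [w])
[10] deliver 2→0 → ∅
[11] crash(2) → N2(✗back v1 [w])
[12] timeout(2) → ∅
[13] deliver 0→2 → ∅
[14] timeout(0) → N0(back v2 [w])
[15] deliver 3→1 → ∅
[16] propose(3,'x') → ∅
[17] recover(2) → N2(back v1 [w])
[18] deliver 3→1 → ∅
[19] propose(3,'w') → ∅
[20] deliver 1→3 → ∅
[21] deliver 1→2 → ∅
[22] deliver 0→3 → N3(back v1 [w])
[23] deliver 2→0 → ∅
[24] propose(0,'p') → ∅
[25] deliver 2→1 → ∅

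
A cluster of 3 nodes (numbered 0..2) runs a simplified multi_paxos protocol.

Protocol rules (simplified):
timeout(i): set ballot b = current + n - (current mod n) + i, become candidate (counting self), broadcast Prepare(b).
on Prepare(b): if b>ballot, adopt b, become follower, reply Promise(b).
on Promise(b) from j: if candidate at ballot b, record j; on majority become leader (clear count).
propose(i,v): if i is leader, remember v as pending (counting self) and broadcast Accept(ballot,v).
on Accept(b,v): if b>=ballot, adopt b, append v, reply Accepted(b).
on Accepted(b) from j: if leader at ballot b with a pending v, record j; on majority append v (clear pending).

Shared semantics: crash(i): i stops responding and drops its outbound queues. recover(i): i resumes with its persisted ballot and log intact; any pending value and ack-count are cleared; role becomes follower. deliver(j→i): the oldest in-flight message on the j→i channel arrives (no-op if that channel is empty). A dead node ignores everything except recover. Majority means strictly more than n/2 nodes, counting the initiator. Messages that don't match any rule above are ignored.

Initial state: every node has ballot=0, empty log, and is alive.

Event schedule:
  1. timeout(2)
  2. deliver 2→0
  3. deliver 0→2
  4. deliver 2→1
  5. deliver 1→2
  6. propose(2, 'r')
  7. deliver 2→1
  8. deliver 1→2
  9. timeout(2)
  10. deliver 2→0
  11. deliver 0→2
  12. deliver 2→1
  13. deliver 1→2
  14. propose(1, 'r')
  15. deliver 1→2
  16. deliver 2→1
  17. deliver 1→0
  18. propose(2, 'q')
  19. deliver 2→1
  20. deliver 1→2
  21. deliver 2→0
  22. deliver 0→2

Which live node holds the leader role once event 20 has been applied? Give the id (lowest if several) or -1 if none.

2

1. timeout(2):  <2:cand b5 ->
2. deliver 2→0:  <0:foll b5 ->
3. deliver 0→2:  <2:lead b5 ->
4. deliver 2→1:  <1:foll b5 ->
5. deliver 1→2:  nop
6. propose(2,'r'):  nop
7. deliver 2→1:  <1:foll b5 r>
8. deliver 1→2:  <2:lead b5 r>
9. timeout(2):  <2:cand b8 r>
10. deliver 2→0:  <0:foll b5 r>
11. deliver 0→2:  nop
12. deliver 2→1:  <1:foll b8 r>
13. deliver 1→2:  <2:lead b8 r>
14. propose(1,'r'):  nop
15. deliver 1→2:  nop
16. deliver 2→1:  nop
17. deliver 1→0:  nop
18. propose(2,'q'):  nop
19. deliver 2→1:  <1:foll b8 r,q>
20. deliver 1→2:  <2:lead b8 r,q>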